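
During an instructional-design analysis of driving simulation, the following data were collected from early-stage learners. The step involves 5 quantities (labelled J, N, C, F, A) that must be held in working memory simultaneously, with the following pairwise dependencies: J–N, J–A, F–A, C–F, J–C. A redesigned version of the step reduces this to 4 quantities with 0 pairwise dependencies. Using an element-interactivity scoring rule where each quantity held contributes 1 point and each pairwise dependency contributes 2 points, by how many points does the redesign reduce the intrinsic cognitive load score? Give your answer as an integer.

11

Original: 5 × 1 + 5 × 2 = 5 + 10 = 15.
Redesigned: 4 × 1 + 0 × 2 = 4 + 0 = 4.
Reduction = 15 − 4 = 11.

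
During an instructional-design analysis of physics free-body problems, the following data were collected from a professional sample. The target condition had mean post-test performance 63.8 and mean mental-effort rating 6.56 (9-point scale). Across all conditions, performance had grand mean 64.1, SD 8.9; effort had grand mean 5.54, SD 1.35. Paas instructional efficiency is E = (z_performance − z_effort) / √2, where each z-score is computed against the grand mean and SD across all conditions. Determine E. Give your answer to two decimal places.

-0.56

z_performance = (63.8 − 64.1) / 8.9 = -0.3000 / 8.9 = -0.0337.
z_effort = (6.56 − 5.54) / 1.35 = 1.0200 / 1.35 = 0.7556.
z_P − z_E = -0.0337 − 0.7556 = -0.7893.
E = -0.7893 / √2 = -0.7893 / 1.41421 = -0.5581 ≈ -0.56.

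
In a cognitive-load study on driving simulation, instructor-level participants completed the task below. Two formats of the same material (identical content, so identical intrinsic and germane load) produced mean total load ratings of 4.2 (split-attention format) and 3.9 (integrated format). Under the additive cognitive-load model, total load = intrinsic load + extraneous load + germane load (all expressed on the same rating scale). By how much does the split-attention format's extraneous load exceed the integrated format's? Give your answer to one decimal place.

Intrinsic and germane load are equal across formats, so the difference in total load equals the difference in extraneous load.
Extraneous-load difference = 4.2 − 3.9 = 0.3.

0.3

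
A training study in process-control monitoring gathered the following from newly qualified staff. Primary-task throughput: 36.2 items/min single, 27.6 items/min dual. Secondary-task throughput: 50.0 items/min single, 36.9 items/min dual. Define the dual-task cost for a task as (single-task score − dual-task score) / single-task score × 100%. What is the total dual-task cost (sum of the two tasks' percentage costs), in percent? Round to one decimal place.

Primary cost = (36.2 − 27.6) / 36.2 × 100% = 23.7569%.
Secondary cost = (50.0 − 36.9) / 50.0 × 100% = 26.2000%.
Total = 23.7569% + 26.2000% = 49.9569% ≈ 50.0%.

50.0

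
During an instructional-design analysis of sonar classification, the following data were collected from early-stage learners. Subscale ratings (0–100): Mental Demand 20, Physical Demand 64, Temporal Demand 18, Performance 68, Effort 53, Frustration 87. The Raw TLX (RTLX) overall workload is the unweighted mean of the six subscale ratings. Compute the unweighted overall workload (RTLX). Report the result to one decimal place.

Sum of ratings = 20 + 64 + 18 + 68 + 53 + 87 = 310.
RTLX = 310 / 6 = 51.6667 ≈ 51.7.

51.7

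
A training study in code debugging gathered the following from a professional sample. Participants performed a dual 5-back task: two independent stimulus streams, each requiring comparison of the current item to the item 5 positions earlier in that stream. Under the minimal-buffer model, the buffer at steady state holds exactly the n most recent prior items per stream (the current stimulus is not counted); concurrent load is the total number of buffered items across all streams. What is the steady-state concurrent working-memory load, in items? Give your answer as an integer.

Each stream's buffer holds its 5 most recent prior items.
Two independent streams: 2 × 5 = 10 buffered items at steady state.

10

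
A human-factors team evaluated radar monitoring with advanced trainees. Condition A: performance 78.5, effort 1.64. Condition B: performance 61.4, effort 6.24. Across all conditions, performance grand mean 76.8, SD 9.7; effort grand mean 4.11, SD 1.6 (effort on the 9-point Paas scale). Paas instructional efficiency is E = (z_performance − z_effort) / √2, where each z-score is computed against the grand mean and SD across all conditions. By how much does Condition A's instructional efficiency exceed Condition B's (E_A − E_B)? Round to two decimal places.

3.28

Condition A: z_P = (78.5 − 76.8)/9.7 = 0.1753; z_E = (1.64 − 4.11)/1.6 = -1.5438; E_A = (0.1753 − (-1.5438))/√2 = 1.2156.
Condition B: z_P = (61.4 − 76.8)/9.7 = -1.5876; z_E = (6.24 − 4.11)/1.6 = 1.3312; E_B = (-1.5876 − 1.3312)/√2 = -2.0639.
E_A − E_B = 1.2156 − (-2.0639) = 3.2795 ≈ 3.28.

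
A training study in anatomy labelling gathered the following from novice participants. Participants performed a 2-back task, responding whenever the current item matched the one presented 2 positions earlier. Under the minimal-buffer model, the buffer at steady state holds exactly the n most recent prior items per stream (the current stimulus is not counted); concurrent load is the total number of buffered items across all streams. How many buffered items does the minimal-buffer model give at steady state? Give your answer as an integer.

The buffer holds the 2 most recent prior items.
Steady-state concurrent load = 2 items.

2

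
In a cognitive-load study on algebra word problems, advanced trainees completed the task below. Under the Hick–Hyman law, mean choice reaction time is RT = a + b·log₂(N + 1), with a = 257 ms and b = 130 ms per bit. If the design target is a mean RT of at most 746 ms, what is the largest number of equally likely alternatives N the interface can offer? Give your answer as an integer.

12

Set 257 + 130·log₂(N + 1) ≤ 746.
log₂(N + 1) ≤ (746 − 257) / 130 = 3.7615.
N + 1 ≤ 2^3.7615 = 13.5620.
N ≤ 12.5620, so the largest integer N is 12.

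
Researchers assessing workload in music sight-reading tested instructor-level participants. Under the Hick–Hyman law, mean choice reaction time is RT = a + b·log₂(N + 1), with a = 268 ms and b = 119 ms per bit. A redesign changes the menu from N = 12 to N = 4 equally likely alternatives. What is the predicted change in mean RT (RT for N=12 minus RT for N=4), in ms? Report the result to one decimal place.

164.0

RT(12) = 268 + 119·log₂(13) = 268 + 119·3.7004 = 708.3476 ms.
RT(4) = 268 + 119·log₂(5) = 268 + 119·2.3219 = 544.3061 ms.
Difference = 708.3476 − 544.3061 = 164.0415 ≈ 164.0 ms.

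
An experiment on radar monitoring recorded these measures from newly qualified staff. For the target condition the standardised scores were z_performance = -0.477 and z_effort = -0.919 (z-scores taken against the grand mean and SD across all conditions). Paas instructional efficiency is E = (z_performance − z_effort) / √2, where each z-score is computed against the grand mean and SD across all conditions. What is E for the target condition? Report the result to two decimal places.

0.31

z_P − z_E = -0.477 − (-0.919) = 0.4420.
E = 0.4420 / √2 = 0.4420 / 1.41421 = 0.3125 ≈ 0.31.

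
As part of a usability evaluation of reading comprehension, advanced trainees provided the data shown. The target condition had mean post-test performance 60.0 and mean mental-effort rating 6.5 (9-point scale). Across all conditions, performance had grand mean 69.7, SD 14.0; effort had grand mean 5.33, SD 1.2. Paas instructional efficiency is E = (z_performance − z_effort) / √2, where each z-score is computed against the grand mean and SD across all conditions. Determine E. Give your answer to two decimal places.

-1.18

z_performance = (60.0 − 69.7) / 14.0 = -9.7000 / 14.0 = -0.6929.
z_effort = (6.5 − 5.33) / 1.2 = 1.1700 / 1.2 = 0.9750.
z_P − z_E = -0.6929 − 0.9750 = -1.6679.
E = -1.6679 / √2 = -1.6679 / 1.41421 = -1.1794 ≈ -1.18.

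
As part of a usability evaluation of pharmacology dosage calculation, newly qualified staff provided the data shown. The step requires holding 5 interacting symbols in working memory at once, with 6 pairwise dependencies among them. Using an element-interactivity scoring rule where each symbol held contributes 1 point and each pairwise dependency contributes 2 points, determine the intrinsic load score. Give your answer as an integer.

Element contribution: 5 × 1 = 5.
Interaction contribution: 6 × 2 = 12.
Intrinsic load = 5 + 12 = 17.

17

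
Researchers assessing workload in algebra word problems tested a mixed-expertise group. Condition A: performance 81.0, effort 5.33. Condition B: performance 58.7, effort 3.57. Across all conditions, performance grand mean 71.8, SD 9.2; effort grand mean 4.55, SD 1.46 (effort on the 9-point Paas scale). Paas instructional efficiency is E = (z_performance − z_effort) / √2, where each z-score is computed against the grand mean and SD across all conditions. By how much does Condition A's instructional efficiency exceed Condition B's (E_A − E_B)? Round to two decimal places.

0.86

Condition A: z_P = (81.0 − 71.8)/9.2 = 1.0000; z_E = (5.33 − 4.55)/1.46 = 0.5342; E_A = (1.0000 − 0.5342)/√2 = 0.3294.
Condition B: z_P = (58.7 − 71.8)/9.2 = -1.4239; z_E = (3.57 − 4.55)/1.46 = -0.6712; E_B = (-1.4239 − (-0.6712))/√2 = -0.5322.
E_A − E_B = 0.3294 − (-0.5322) = 0.8616 ≈ 0.86.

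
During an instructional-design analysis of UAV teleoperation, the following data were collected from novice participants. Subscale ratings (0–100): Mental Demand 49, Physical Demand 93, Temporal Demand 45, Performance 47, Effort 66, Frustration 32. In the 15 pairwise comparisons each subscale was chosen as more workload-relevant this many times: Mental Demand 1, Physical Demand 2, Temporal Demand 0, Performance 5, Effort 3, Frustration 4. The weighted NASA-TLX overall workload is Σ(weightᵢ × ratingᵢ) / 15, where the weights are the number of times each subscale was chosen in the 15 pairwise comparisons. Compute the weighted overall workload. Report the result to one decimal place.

The tallies are the weights (they sum to 15).
Weighted sum = 1·49 + 2·93 + 0·45 + 5·47 + 3·66 + 4·32
            = 49 + 186 + 0 + 235 + 198 + 128 = 796.
Overall workload = 796 / 15 = 53.0667 ≈ 53.1.

53.1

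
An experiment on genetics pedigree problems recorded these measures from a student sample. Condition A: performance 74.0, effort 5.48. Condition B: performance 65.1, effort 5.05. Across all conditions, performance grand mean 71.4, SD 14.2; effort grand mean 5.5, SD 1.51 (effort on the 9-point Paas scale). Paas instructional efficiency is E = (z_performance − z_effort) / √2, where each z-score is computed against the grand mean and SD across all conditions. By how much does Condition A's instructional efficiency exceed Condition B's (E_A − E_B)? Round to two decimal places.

0.24

Condition A: z_P = (74.0 − 71.4)/14.2 = 0.1831; z_E = (5.48 − 5.5)/1.51 = -0.0132; E_A = (0.1831 − (-0.0132))/√2 = 0.1388.
Condition B: z_P = (65.1 − 71.4)/14.2 = -0.4437; z_E = (5.05 − 5.5)/1.51 = -0.2980; E_B = (-0.4437 − (-0.2980))/√2 = -0.1030.
E_A − E_B = 0.1388 − (-0.1030) = 0.2418 ≈ 0.24.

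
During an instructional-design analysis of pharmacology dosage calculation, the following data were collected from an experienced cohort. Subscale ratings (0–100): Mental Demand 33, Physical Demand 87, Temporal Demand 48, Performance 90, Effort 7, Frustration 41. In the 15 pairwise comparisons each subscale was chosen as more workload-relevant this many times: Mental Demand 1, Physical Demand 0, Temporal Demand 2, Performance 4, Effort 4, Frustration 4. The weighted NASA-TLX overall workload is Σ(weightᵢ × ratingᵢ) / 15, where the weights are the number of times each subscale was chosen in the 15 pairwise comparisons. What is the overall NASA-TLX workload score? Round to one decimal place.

The tallies are the weights (they sum to 15).
Weighted sum = 1·33 + 0·87 + 2·48 + 4·90 + 4·7 + 4·41
            = 33 + 0 + 96 + 360 + 28 + 164 = 681.
Overall workload = 681 / 15 = 45.4000 ≈ 45.4.

45.4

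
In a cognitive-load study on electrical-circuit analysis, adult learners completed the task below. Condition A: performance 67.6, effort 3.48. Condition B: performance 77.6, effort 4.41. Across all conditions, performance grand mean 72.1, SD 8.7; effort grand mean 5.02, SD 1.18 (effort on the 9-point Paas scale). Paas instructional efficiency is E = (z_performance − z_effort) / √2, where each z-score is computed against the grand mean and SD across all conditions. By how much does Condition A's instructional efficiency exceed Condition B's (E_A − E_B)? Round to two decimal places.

-0.26

Condition A: z_P = (67.6 − 72.1)/8.7 = -0.5172; z_E = (3.48 − 5.02)/1.18 = -1.3051; E_A = (-0.5172 − (-1.3051))/√2 = 0.5571.
Condition B: z_P = (77.6 − 72.1)/8.7 = 0.6322; z_E = (4.41 − 5.02)/1.18 = -0.5169; E_B = (0.6322 − (-0.5169))/√2 = 0.8125.
E_A − E_B = 0.5571 − 0.8125 = -0.2554 ≈ -0.26.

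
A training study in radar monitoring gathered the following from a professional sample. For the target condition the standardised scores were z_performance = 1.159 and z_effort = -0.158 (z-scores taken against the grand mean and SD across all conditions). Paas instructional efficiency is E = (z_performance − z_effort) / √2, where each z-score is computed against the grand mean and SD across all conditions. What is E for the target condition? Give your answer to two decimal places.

z_P − z_E = 1.159 − (-0.158) = 1.3170.
E = 1.3170 / √2 = 1.3170 / 1.41421 = 0.9313 ≈ 0.93.

0.93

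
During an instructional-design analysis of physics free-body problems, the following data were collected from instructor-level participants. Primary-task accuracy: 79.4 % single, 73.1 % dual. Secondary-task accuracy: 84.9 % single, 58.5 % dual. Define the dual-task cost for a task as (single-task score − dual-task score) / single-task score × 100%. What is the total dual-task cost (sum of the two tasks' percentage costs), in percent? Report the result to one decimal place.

Primary cost = (79.4 − 73.1) / 79.4 × 100% = 7.9345%.
Secondary cost = (84.9 − 58.5) / 84.9 × 100% = 31.0954%.
Total = 7.9345% + 31.0954% = 39.0299% ≈ 39.0%.

39.0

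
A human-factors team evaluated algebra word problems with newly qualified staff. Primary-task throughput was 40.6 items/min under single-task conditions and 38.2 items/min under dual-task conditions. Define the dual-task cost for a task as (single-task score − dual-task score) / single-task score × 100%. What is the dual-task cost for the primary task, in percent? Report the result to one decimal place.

Cost = (40.6 − 38.2) / 40.6 × 100%
     = 2.4000 / 40.6 × 100% = 5.9113%.
≈ 5.9%.

5.9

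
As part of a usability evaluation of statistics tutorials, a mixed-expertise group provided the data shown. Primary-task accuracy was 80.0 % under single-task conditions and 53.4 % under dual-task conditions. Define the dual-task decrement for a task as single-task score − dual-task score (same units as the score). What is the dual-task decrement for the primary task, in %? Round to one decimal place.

Decrement = 80.0 − 53.4 = 26.6000 % ≈ 26.6 %.

26.6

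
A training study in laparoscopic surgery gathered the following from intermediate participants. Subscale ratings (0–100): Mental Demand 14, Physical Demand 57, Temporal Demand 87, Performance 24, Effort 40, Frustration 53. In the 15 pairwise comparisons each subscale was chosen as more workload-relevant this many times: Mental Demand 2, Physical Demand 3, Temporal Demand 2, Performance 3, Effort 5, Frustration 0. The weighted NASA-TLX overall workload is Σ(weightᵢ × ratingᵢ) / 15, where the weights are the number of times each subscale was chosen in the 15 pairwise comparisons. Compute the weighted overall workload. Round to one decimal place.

43.0

The tallies are the weights (they sum to 15).
Weighted sum = 2·14 + 3·57 + 2·87 + 3·24 + 5·40 + 0·53
            = 28 + 171 + 174 + 72 + 200 + 0 = 645.
Overall workload = 645 / 15 = 43.0000 ≈ 43.0.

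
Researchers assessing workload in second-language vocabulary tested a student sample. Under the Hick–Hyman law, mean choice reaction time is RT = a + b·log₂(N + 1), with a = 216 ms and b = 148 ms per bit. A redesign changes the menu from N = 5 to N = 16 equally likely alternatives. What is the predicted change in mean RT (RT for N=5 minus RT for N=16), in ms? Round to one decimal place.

RT(5) = 216 + 148·log₂(6) = 216 + 148·2.5850 = 598.5800 ms.
RT(16) = 216 + 148·log₂(17) = 216 + 148·4.0875 = 820.9500 ms.
Difference = 598.5800 − 820.9500 = -222.3700 ≈ -222.4 ms.

-222.4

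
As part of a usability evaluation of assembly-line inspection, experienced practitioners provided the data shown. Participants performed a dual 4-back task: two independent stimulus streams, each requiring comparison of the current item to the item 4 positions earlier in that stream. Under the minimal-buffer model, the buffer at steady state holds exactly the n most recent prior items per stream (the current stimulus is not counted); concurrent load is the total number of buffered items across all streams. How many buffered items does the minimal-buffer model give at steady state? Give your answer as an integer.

Each stream's buffer holds its 4 most recent prior items.
Two independent streams: 2 × 4 = 8 buffered items at steady state.

8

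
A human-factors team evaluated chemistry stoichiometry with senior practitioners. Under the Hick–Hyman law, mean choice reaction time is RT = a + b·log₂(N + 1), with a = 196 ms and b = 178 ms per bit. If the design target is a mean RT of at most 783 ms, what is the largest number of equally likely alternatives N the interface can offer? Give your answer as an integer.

Set 196 + 178·log₂(N + 1) ≤ 783.
log₂(N + 1) ≤ (783 − 196) / 178 = 3.2978.
N + 1 ≤ 2^3.2978 = 9.8341.
N ≤ 8.8341, so the largest integer N is 8.

8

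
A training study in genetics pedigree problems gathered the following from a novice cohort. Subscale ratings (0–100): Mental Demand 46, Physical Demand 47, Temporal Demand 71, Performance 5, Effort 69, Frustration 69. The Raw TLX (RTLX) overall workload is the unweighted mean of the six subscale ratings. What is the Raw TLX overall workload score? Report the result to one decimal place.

Sum of ratings = 46 + 47 + 71 + 5 + 69 + 69 = 307.
RTLX = 307 / 6 = 51.1667 ≈ 51.2.

51.2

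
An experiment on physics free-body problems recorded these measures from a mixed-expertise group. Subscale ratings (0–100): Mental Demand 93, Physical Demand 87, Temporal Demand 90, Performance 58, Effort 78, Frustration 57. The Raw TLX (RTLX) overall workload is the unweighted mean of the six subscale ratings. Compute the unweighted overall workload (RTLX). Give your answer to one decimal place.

Sum of ratings = 93 + 87 + 90 + 58 + 78 + 57 = 463.
RTLX = 463 / 6 = 77.1667 ≈ 77.2.

77.2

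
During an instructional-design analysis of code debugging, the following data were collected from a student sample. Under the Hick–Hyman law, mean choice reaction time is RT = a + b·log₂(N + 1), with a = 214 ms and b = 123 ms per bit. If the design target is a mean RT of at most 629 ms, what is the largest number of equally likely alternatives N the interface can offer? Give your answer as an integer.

9

Set 214 + 123·log₂(N + 1) ≤ 629.
log₂(N + 1) ≤ (629 − 214) / 123 = 3.3740.
N + 1 ≤ 2^3.3740 = 10.3675.
N ≤ 9.3675, so the largest integer N is 9.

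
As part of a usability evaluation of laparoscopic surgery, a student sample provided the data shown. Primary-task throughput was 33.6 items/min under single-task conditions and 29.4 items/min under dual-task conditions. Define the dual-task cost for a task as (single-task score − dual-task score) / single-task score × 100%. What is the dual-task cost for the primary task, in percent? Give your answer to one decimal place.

12.5

Cost = (33.6 − 29.4) / 33.6 × 100%
     = 4.2000 / 33.6 × 100% = 12.5000%.
≈ 12.5%.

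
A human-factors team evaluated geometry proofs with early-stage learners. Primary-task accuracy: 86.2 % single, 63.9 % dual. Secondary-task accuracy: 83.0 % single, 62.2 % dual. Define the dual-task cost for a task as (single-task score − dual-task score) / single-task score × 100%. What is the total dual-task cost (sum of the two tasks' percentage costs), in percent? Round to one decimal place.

50.9

Primary cost = (86.2 − 63.9) / 86.2 × 100% = 25.8701%.
Secondary cost = (83.0 − 62.2) / 83.0 × 100% = 25.0602%.
Total = 25.8701% + 25.0602% = 50.9303% ≈ 50.9%.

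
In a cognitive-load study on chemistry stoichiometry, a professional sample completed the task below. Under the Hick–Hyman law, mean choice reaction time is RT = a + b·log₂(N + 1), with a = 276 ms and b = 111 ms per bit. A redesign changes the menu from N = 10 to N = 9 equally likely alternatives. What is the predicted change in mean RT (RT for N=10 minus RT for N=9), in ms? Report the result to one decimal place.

15.3

RT(10) = 276 + 111·log₂(11) = 276 + 111·3.4594 = 659.9934 ms.
RT(9) = 276 + 111·log₂(10) = 276 + 111·3.3219 = 644.7309 ms.
Difference = 659.9934 − 644.7309 = 15.2625 ≈ 15.3 ms.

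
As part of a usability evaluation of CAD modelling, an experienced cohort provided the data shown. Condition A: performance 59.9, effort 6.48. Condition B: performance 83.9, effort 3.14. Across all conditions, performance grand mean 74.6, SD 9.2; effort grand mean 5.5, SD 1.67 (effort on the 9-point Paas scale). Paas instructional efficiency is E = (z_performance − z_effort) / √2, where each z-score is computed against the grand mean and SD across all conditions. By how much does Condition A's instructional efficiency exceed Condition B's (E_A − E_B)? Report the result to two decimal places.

Condition A: z_P = (59.9 − 74.6)/9.2 = -1.5978; z_E = (6.48 − 5.5)/1.67 = 0.5868; E_A = (-1.5978 − 0.5868)/√2 = -1.5447.
Condition B: z_P = (83.9 − 74.6)/9.2 = 1.0109; z_E = (3.14 − 5.5)/1.67 = -1.4132; E_B = (1.0109 − (-1.4132))/√2 = 1.7141.
E_A − E_B = -1.5447 − 1.7141 = -3.2588 ≈ -3.26.

-3.26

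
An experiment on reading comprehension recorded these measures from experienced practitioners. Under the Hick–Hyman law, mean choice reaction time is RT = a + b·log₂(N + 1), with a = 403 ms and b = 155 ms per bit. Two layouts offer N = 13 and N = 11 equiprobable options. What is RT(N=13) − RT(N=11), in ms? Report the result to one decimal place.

34.5

RT(13) = 403 + 155·log₂(14) = 403 + 155·3.8074 = 993.1470 ms.
RT(11) = 403 + 155·log₂(12) = 403 + 155·3.5850 = 958.6750 ms.
Difference = 993.1470 − 958.6750 = 34.4720 ≈ 34.5 ms.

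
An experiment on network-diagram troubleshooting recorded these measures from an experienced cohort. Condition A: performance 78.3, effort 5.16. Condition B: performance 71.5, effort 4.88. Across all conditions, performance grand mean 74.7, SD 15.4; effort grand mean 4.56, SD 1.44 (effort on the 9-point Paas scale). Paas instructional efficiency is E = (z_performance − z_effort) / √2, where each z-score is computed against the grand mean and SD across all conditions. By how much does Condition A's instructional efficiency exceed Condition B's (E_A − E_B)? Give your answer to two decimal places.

Condition A: z_P = (78.3 − 74.7)/15.4 = 0.2338; z_E = (5.16 − 4.56)/1.44 = 0.4167; E_A = (0.2338 − 0.4167)/√2 = -0.1293.
Condition B: z_P = (71.5 − 74.7)/15.4 = -0.2078; z_E = (4.88 − 4.56)/1.44 = 0.2222; E_B = (-0.2078 − 0.2222)/√2 = -0.3041.
E_A − E_B = -0.1293 − (-0.3041) = 0.1748 ≈ 0.17.

0.17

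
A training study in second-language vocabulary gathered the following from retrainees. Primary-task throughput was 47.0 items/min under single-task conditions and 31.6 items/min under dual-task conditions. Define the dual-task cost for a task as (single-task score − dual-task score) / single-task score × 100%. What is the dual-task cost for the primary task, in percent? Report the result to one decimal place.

32.8

Cost = (47.0 − 31.6) / 47.0 × 100%
     = 15.4000 / 47.0 × 100% = 32.7660%.
≈ 32.8%.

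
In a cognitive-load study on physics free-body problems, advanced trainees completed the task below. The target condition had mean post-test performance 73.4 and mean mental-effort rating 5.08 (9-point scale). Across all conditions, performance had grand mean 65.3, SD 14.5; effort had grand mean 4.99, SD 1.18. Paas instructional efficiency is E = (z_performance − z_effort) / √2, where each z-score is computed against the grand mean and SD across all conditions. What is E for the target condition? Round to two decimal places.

0.34

z_performance = (73.4 − 65.3) / 14.5 = 8.1000 / 14.5 = 0.5586.
z_effort = (5.08 − 4.99) / 1.18 = 0.0900 / 1.18 = 0.0763.
z_P − z_E = 0.5586 − 0.0763 = 0.4823.
E = 0.4823 / √2 = 0.4823 / 1.41421 = 0.3410 ≈ 0.34.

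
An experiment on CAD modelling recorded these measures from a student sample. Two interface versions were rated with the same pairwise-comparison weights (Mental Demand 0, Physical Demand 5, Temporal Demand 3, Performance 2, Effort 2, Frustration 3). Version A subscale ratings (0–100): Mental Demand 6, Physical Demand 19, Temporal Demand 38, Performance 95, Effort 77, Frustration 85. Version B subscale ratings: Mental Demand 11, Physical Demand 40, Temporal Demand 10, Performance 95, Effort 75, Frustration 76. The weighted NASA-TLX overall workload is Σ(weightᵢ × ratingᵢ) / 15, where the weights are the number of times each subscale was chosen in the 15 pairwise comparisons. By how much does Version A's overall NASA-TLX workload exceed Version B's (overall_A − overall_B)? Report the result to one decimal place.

0.7

Version A weighted sum = 0·6 + 5·19 + 3·38 + 2·95 + 2·77 + 3·85 = 0 + 95 + 114 + 190 + 154 + 255 = 808; overall_A = 808/15 = 53.8667.
Version B weighted sum = 0·11 + 5·40 + 3·10 + 2·95 + 2·75 + 3·76 = 0 + 200 + 30 + 190 + 150 + 228 = 798; overall_B = 798/15 = 53.2000.
Difference = 53.8667 − 53.2000 = 0.6667 ≈ 0.7.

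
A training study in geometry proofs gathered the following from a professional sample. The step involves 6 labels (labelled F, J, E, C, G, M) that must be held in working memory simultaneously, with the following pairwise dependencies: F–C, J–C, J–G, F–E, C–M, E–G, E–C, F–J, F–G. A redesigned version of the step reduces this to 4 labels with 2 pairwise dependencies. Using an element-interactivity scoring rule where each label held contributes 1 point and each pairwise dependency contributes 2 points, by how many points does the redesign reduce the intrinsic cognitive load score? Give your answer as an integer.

Original: 6 × 1 + 9 × 2 = 6 + 18 = 24.
Redesigned: 4 × 1 + 2 × 2 = 4 + 4 = 8.
Reduction = 24 − 8 = 16.

16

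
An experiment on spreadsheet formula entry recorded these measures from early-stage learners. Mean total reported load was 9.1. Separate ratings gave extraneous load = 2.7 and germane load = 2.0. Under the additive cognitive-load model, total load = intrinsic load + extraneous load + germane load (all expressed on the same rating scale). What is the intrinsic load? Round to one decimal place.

intrinsic load = total − extraneous − germane
             = 9.1 − 2.7 − 2.0 = 4.4.

4.4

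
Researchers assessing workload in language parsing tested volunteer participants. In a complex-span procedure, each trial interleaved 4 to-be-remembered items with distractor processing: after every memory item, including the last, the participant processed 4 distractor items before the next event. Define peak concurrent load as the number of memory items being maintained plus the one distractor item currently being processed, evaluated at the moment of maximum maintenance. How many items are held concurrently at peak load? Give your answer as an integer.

5

Maintenance is greatest during the distractor(s) after memory item 4: all 4 memory items are being held.
One distractor item is concurrently being processed.
Peak concurrent load = 4 + 1 = 5 items.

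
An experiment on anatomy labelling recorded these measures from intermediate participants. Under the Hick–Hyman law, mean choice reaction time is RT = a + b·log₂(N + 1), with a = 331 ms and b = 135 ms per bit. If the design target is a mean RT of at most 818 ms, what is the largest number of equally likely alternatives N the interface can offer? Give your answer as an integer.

Set 331 + 135·log₂(N + 1) ≤ 818.
log₂(N + 1) ≤ (818 − 331) / 135 = 3.6074.
N + 1 ≤ 2^3.6074 = 12.1881.
N ≤ 11.1881, so the largest integer N is 11.

11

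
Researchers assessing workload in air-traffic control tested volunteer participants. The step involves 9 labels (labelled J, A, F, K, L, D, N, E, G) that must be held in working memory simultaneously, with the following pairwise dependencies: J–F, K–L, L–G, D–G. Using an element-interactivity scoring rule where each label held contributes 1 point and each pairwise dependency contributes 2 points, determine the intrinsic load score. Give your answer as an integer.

Count of labels held simultaneously: 9.
Count of pairwise dependencies listed: 4.
Element contribution: 9 × 1 = 9.
Interaction contribution: 4 × 2 = 8.
Intrinsic load = 9 + 8 = 17.

17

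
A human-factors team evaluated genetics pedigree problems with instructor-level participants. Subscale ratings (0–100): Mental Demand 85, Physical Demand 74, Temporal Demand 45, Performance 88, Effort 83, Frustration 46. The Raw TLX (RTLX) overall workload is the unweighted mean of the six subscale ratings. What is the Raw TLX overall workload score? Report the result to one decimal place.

70.2

Sum of ratings = 85 + 74 + 45 + 88 + 83 + 46 = 421.
RTLX = 421 / 6 = 70.1667 ≈ 70.2.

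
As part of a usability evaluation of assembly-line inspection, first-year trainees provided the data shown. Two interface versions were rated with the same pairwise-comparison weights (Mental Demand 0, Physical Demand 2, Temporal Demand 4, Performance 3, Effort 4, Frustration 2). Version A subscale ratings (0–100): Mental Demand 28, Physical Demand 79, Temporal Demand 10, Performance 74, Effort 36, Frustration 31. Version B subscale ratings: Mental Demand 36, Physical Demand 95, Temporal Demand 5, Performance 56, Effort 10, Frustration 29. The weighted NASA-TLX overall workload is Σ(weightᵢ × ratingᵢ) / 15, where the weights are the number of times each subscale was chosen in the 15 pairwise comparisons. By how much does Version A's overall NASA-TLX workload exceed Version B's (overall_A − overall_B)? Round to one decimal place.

Version A weighted sum = 0·28 + 2·79 + 4·10 + 3·74 + 4·36 + 2·31 = 0 + 158 + 40 + 222 + 144 + 62 = 626; overall_A = 626/15 = 41.7333.
Version B weighted sum = 0·36 + 2·95 + 4·5 + 3·56 + 4·10 + 2·29 = 0 + 190 + 20 + 168 + 40 + 58 = 476; overall_B = 476/15 = 31.7333.
Difference = 41.7333 − 31.7333 = 10.0000 ≈ 10.0.

10.0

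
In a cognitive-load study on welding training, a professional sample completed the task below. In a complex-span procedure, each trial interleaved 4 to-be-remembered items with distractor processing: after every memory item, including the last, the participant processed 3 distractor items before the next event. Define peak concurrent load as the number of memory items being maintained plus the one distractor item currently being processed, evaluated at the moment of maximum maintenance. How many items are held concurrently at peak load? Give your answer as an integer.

5

Maintenance is greatest during the distractor(s) after memory item 4: all 4 memory items are being held.
One distractor item is concurrently being processed.
Peak concurrent load = 4 + 1 = 5 items.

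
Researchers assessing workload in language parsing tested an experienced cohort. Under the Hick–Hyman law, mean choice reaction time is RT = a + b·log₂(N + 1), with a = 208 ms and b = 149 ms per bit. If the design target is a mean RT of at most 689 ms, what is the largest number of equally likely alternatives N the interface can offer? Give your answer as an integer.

Set 208 + 149·log₂(N + 1) ≤ 689.
log₂(N + 1) ≤ (689 − 208) / 149 = 3.2282.
N + 1 ≤ 2^3.2282 = 9.3710.
N ≤ 8.3710, so the largest integer N is 8.

8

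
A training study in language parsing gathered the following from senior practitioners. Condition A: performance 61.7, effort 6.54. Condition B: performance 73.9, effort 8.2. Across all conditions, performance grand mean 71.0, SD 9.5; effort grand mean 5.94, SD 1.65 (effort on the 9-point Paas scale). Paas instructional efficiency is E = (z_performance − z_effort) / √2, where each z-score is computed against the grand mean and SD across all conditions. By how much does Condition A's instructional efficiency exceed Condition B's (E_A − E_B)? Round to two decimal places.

-0.20

Condition A: z_P = (61.7 − 71.0)/9.5 = -0.9789; z_E = (6.54 − 5.94)/1.65 = 0.3636; E_A = (-0.9789 − 0.3636)/√2 = -0.9493.
Condition B: z_P = (73.9 − 71.0)/9.5 = 0.3053; z_E = (8.2 − 5.94)/1.65 = 1.3697; E_B = (0.3053 − 1.3697)/√2 = -0.7526.
E_A − E_B = -0.9493 − (-0.7526) = -0.1967 ≈ -0.20.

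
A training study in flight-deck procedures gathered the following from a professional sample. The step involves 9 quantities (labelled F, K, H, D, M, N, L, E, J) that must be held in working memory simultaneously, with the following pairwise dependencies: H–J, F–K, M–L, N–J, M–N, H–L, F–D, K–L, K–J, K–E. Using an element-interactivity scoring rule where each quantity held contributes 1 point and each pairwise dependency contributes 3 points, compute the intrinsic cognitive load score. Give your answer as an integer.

Count of quantities held simultaneously: 9.
Count of pairwise dependencies listed: 10.
Element contribution: 9 × 1 = 9.
Interaction contribution: 10 × 3 = 30.
Intrinsic load = 9 + 30 = 39.

39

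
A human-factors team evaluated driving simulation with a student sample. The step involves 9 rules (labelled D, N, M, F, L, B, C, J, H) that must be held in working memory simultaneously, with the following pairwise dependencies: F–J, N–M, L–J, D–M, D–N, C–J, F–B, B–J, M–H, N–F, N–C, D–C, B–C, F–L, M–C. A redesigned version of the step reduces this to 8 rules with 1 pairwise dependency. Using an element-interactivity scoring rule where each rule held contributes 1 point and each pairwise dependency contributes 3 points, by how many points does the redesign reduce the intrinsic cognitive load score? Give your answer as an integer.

43

Original: 9 × 1 + 15 × 3 = 9 + 45 = 54.
Redesigned: 8 × 1 + 1 × 3 = 8 + 3 = 11.
Reduction = 54 − 11 = 43.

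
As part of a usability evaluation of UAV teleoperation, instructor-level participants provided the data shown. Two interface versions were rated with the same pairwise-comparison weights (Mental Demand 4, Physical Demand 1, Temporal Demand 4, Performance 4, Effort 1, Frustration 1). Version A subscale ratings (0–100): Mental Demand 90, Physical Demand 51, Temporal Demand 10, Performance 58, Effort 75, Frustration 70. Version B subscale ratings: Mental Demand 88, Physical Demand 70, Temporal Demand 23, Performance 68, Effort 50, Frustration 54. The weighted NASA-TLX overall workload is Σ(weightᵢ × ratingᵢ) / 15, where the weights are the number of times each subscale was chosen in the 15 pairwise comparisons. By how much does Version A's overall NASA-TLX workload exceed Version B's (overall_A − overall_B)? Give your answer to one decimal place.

-4.1

Version A weighted sum = 4·90 + 1·51 + 4·10 + 4·58 + 1·75 + 1·70 = 360 + 51 + 40 + 232 + 75 + 70 = 828; overall_A = 828/15 = 55.2000.
Version B weighted sum = 4·88 + 1·70 + 4·23 + 4·68 + 1·50 + 1·54 = 352 + 70 + 92 + 272 + 50 + 54 = 890; overall_B = 890/15 = 59.3333.
Difference = 55.2000 − 59.3333 = -4.1333 ≈ -4.1.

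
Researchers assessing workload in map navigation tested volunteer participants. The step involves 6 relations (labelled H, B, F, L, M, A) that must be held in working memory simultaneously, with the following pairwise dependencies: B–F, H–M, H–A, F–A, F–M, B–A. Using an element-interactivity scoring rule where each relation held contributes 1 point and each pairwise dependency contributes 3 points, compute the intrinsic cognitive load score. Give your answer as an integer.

Count of relations held simultaneously: 6.
Count of pairwise dependencies listed: 6.
Element contribution: 6 × 1 = 6.
Interaction contribution: 6 × 3 = 18.
Intrinsic load = 6 + 18 = 24.

24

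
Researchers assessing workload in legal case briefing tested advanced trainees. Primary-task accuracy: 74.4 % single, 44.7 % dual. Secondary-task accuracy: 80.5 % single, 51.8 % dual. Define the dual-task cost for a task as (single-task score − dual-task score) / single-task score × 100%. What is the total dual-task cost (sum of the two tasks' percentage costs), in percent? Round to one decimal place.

Primary cost = (74.4 − 44.7) / 74.4 × 100% = 39.9194%.
Secondary cost = (80.5 − 51.8) / 80.5 × 100% = 35.6522%.
Total = 39.9194% + 35.6522% = 75.5716% ≈ 75.6%.

75.6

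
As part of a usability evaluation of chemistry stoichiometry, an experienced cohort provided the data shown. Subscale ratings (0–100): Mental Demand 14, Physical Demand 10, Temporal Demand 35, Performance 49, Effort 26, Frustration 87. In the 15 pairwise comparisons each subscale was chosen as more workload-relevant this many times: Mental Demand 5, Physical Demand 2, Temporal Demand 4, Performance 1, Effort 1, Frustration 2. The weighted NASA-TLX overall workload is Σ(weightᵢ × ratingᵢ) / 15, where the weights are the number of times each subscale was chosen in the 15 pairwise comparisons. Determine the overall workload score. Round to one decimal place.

31.9

The tallies are the weights (they sum to 15).
Weighted sum = 5·14 + 2·10 + 4·35 + 1·49 + 1·26 + 2·87
            = 70 + 20 + 140 + 49 + 26 + 174 = 479.
Overall workload = 479 / 15 = 31.9333 ≈ 31.9.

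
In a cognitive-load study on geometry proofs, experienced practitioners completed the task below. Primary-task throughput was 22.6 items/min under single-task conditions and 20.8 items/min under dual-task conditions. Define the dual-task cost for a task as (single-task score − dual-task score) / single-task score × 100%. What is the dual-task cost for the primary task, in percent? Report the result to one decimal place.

Cost = (22.6 − 20.8) / 22.6 × 100%
     = 1.8000 / 22.6 × 100% = 7.9646%.
≈ 8.0%.

8.0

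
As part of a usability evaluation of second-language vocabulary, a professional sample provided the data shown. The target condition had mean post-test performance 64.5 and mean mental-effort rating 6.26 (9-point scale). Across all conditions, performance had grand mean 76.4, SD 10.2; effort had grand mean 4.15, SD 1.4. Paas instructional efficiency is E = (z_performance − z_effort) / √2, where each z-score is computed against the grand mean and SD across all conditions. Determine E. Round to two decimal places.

-1.89

z_performance = (64.5 − 76.4) / 10.2 = -11.9000 / 10.2 = -1.1667.
z_effort = (6.26 − 4.15) / 1.4 = 2.1100 / 1.4 = 1.5071.
z_P − z_E = -1.1667 − 1.5071 = -2.6738.
E = -2.6738 / √2 = -2.6738 / 1.41421 = -1.8907 ≈ -1.89.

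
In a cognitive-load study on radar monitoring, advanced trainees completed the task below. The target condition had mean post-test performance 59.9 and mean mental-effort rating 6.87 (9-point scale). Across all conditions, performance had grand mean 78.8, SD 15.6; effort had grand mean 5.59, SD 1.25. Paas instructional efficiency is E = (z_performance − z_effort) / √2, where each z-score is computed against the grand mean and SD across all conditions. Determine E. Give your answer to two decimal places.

z_performance = (59.9 − 78.8) / 15.6 = -18.9000 / 15.6 = -1.2115.
z_effort = (6.87 − 5.59) / 1.25 = 1.2800 / 1.25 = 1.0240.
z_P − z_E = -1.2115 − 1.0240 = -2.2355.
E = -2.2355 / √2 = -2.2355 / 1.41421 = -1.5807 ≈ -1.58.

-1.58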